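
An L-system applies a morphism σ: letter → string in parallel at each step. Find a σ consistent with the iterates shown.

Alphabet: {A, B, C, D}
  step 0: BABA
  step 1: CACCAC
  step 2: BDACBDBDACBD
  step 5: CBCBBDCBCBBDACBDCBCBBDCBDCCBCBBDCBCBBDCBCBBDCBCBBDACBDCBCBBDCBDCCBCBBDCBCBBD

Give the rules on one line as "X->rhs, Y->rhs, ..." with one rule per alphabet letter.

A->AC, B->C, C->BD, D->BCB

  step 1 ⇒ step 2: CACCAC ⇒ BD·AC·BD·BD·AC·BD
    A ↦ AC
    C ↦ BD
  step 0 ⇒ step 1: BABA ⇒ C·AC·C·AC
    B ↦ C
    D ↦ BCB  (constrained at step 2)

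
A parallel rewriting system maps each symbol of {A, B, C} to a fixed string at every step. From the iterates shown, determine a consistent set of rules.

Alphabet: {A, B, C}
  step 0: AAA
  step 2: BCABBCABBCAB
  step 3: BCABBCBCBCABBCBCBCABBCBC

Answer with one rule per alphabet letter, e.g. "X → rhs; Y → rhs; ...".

A->BC, B->BC, C->AB

  step 2 ⇒ step 3: BCABBCABBCAB ⇒ BC·AB·BC·BC·BC·AB·BC·BC·BC·AB·BC·BC
    A ↦ BC
    B ↦ BC
    C ↦ AB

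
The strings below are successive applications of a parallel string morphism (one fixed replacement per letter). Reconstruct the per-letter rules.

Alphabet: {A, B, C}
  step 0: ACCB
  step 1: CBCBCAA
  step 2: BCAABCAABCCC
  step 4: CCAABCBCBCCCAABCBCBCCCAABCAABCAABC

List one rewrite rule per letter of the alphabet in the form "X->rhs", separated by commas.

  step 1 ⇒ step 2: CBCBCAA ⇒ BC·AA·BC·AA·BC·C·C
    A ↦ C
    B ↦ AA
    C ↦ BC

A->C, B->AA, C->BC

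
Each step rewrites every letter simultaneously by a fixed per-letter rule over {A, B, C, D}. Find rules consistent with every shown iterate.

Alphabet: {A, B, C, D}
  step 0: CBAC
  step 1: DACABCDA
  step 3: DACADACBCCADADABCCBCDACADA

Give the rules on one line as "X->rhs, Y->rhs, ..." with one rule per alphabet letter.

A->BC, B->CA, C->DA, D->C

  step 0 ⇒ step 1: CBAC ⇒ DA·CA·BC·DA
    A ↦ BC
    B ↦ CA
    C ↦ DA
    D ↦ C  (constrained at step 1)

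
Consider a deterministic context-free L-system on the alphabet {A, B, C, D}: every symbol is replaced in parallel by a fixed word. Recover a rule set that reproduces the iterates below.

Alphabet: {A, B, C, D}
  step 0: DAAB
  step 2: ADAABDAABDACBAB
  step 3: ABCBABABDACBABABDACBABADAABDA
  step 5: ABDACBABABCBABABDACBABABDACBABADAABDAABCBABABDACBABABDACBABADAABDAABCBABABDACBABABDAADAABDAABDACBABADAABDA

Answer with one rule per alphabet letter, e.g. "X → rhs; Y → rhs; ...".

  step 2 ⇒ step 3: ADAABDAABDACBAB ⇒ AB·CB·AB·AB·DA·CB·AB·AB·DA·CB·AB·A·DA·AB·DA
    A ↦ AB
    B ↦ DA
    C ↦ A
    D ↦ CB

A->AB, B->DA, C->A, D->CB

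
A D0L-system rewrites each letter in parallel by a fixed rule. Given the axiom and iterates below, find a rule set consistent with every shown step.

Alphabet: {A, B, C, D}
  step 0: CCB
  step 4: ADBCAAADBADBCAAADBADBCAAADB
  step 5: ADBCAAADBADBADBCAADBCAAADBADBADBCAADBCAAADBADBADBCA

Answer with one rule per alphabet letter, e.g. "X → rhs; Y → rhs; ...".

A->ADB, B->A, C->A, D->C

  step 4 ⇒ step 5: ADBCAAADBADBCAAADBADBCAAADB ⇒ ADB·C·A·A·ADB·ADB·ADB·C·A·ADB·C·A·A·ADB·ADB·ADB·C·A·ADB·C·A·A·ADB·ADB·ADB·C·A
    A ↦ ADB
    B ↦ A
    C ↦ A
    D ↦ C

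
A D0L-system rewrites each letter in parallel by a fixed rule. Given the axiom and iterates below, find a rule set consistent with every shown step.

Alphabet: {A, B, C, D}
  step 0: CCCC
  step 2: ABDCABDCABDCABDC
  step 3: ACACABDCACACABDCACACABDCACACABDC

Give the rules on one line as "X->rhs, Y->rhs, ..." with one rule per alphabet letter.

A->AC, B->AC, C->DC, D->AB

  step 2 ⇒ step 3: ABDCABDCABDCABDC ⇒ AC·AC·AB·DC·AC·AC·AB·DC·AC·AC·AB·DC·AC·AC·AB·DC
    A ↦ AC
    B ↦ AC
    C ↦ DC
    D ↦ AB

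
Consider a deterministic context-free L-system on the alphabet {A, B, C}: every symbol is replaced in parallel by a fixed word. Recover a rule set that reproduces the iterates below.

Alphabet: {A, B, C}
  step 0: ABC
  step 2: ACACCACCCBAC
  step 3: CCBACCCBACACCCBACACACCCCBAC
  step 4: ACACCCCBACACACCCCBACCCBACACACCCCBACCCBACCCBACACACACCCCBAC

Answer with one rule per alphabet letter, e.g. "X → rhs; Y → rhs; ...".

A->CCB, B->C, C->AC

  step 3 ⇒ step 4: CCBACCCBACACCCBACACACCCCBAC ⇒ AC·AC·C·CCB·AC·AC·AC·C·CCB·AC·CCB·AC·AC·AC·C·CCB·AC·CCB·AC·CCB·AC·AC·AC·AC·C·CCB·AC
    A ↦ CCB
    B ↦ C
    C ↦ AC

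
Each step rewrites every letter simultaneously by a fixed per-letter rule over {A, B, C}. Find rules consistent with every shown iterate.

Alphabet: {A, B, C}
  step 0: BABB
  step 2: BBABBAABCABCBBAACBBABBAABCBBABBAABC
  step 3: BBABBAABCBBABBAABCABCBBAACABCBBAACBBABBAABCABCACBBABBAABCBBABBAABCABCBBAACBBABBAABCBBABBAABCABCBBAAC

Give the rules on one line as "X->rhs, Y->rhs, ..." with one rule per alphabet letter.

A->ABC, B->BBA, C->AC

  step 2 ⇒ step 3: BBABBAABCABCBBAACBBABBAABCBBABBAABC ⇒ BBA·BBA·ABC·BBA·BBA·ABC·ABC·BBA·AC·ABC·BBA·AC·BBA·BBA·ABC·ABC·AC·BBA·BBA·ABC·BBA·BBA·ABC·ABC·BBA·AC·BBA·BBA·ABC·BBA·BBA·ABC·ABC·BBA·AC
    A ↦ ABC
    B ↦ BBA
    C ↦ AC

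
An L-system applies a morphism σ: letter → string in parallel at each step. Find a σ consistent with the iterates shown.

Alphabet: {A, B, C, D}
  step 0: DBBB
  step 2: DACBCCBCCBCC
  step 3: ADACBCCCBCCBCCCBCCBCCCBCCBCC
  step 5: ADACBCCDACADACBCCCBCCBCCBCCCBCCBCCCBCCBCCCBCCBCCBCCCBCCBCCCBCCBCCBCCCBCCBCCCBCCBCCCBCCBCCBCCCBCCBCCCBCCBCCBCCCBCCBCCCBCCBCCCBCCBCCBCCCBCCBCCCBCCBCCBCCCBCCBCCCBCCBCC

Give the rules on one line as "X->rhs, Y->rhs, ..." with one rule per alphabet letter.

A->DAC, B->C, C->BCC, D->A

  step 2 ⇒ step 3: DACBCCBCCBCC ⇒ A·DAC·BCC·C·BCC·BCC·C·BCC·BCC·C·BCC·BCC
    A ↦ DAC
    B ↦ C
    C ↦ BCC
    D ↦ A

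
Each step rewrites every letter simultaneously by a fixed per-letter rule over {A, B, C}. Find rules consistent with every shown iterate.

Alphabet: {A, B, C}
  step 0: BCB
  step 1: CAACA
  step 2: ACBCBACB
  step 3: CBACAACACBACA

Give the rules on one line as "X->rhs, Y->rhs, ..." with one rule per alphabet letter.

A->CB, B->CA, C->A

  step 2 ⇒ step 3: ACBCBACB ⇒ CB·A·CA·A·CA·CB·A·CA
    A ↦ CB
    B ↦ CA
    C ↦ A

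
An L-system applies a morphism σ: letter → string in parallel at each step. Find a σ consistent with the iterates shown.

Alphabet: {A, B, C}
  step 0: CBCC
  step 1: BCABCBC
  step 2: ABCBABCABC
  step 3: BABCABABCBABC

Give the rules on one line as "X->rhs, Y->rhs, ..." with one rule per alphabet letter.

  step 2 ⇒ step 3: ABCBABCABC ⇒ B·A·BC·A·B·A·BC·B·A·BC
    A ↦ B
    B ↦ A
    C ↦ BC

A->B, B->A, C->BC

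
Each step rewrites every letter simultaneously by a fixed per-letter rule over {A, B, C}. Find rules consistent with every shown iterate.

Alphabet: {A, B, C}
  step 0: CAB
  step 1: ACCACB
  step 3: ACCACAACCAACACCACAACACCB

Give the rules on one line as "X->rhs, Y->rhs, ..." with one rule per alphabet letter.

A->CA, B->CB, C->AC

  step 0 ⇒ step 1: CAB ⇒ AC·CA·CB
    A ↦ CA
    B ↦ CB
    C ↦ AC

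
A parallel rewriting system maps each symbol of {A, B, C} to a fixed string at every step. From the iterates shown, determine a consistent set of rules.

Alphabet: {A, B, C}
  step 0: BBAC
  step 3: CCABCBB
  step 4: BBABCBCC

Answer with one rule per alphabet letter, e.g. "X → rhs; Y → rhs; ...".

A->AB, B->C, C->B

  step 3 ⇒ step 4: CCABCBB ⇒ B·B·AB·C·B·C·C
    A ↦ AB
    B ↦ C
    C ↦ B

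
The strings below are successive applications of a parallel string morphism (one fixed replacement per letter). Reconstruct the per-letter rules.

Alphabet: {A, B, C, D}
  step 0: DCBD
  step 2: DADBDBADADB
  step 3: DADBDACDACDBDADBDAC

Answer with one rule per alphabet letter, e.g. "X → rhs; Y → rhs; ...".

  step 2 ⇒ step 3: DADBDBADADB ⇒ DA·DB·DA·C·DA·C·DB·DA·DB·DA·C
    A ↦ DB
    B ↦ C
    D ↦ DA
    C ↦ A  (constrained at step 0)

A->DB, B->C, C->A, D->DA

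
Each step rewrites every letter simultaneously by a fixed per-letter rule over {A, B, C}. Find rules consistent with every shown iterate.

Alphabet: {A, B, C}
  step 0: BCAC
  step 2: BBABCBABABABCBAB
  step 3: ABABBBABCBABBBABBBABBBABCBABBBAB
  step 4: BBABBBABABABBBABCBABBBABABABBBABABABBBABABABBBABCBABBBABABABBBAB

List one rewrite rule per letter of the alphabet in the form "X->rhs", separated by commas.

A->BB, B->AB, C->CB

  step 3 ⇒ step 4: ABABBBABCBABBBABBBABBBABCBABBBAB ⇒ BB·AB·BB·AB·AB·AB·BB·AB·CB·AB·BB·AB·AB·AB·BB·AB·AB·AB·BB·AB·AB·AB·BB·AB·CB·AB·BB·AB·AB·AB·BB·AB
    A ↦ BB
    B ↦ AB
    C ↦ CB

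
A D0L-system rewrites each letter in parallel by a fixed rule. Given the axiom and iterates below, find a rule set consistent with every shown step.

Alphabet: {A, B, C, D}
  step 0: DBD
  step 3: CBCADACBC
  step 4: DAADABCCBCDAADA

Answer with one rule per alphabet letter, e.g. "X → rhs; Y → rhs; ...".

A->BC, B->A, C->DA, D->C

  step 3 ⇒ step 4: CBCADACBC ⇒ DA·A·DA·BC·C·BC·DA·A·DA
    A ↦ BC
    B ↦ A
    C ↦ DA
    D ↦ C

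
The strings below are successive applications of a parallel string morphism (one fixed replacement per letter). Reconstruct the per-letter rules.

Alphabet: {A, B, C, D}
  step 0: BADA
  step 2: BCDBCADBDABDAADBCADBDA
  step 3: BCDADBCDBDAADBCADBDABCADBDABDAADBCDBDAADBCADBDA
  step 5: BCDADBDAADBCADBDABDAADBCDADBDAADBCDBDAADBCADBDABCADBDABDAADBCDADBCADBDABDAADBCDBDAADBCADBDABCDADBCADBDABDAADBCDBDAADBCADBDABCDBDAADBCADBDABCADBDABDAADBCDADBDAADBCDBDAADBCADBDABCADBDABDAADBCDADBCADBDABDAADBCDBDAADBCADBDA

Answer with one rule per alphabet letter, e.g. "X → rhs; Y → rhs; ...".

A->BDA, B->BC, C->D, D->AD

  step 2 ⇒ step 3: BCDBCADBDABDAADBCADBDA ⇒ BC·D·AD·BC·D·BDA·AD·BC·AD·BDA·BC·AD·BDA·BDA·AD·BC·D·BDA·AD·BC·AD·BDA
    A ↦ BDA
    B ↦ BC
    C ↦ D
    D ↦ AD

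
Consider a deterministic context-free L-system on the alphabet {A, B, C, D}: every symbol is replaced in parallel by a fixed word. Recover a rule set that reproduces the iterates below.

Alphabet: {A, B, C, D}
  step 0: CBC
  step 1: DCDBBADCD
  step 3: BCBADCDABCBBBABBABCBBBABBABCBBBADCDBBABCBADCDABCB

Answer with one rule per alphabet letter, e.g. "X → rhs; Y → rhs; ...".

  step 0 ⇒ step 1: CBC ⇒ DCD·BBA·DCD
    B ↦ BBA
    C ↦ DCD
    A ↦ BCB  (constrained at step 1)
    D ↦ A  (constrained at step 1)

A->BCB, B->BBA, C->DCD, D->A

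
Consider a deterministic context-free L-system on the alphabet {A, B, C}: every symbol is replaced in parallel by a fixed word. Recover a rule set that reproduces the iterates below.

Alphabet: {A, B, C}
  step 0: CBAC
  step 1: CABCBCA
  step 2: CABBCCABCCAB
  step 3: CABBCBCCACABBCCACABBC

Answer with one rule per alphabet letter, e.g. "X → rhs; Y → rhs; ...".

  step 2 ⇒ step 3: CABBCCABCCAB ⇒ CA·B·BC·BC·CA·CA·B·BC·CA·CA·B·BC
    A ↦ B
    B ↦ BC
    C ↦ CA

A->B, B->BC, C->CA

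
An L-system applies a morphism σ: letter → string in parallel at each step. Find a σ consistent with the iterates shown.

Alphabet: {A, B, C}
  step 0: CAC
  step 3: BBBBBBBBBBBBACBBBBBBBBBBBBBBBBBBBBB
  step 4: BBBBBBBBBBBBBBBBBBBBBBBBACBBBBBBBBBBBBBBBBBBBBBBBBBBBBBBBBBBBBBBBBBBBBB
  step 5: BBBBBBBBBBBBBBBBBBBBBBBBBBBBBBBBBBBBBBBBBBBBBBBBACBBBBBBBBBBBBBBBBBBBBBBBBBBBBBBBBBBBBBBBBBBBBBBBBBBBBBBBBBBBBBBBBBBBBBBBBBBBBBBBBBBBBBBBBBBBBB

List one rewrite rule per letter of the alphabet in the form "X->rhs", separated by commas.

A->AC, B->BB, C->BBB

  step 4 ⇒ step 5: BBBBBBBBBBBBBBBBBBBBBBBBACBBBBBBBBBBBBBBBBBBBBBBBBBBBBBBBBBBBBBBBBBBBBB ⇒ BB·BB·BB·BB·BB·BB·BB·BB·BB·BB·BB·BB·BB·BB·BB·BB·BB·BB·BB·BB·BB·BB·BB·BB·AC·BBB·BB·BB·BB·BB·BB·BB·BB·BB·BB·BB·BB·BB·BB·BB·BB·BB·BB·BB·BB·BB·BB·BB·BB·BB·BB·BB·BB·BB·BB·BB·BB·BB·BB·BB·BB·BB·BB·BB·BB·BB·BB·BB·BB·BB·BB
    A ↦ AC
    B ↦ BB
    C ↦ BBB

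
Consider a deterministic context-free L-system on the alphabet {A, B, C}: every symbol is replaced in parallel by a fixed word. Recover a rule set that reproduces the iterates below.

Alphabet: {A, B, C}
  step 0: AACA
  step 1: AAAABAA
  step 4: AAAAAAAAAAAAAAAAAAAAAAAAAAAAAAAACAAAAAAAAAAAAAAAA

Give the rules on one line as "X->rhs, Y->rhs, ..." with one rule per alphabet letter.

  step 0 ⇒ step 1: AACA ⇒ AA·AA·B·AA
    A ↦ AA
    C ↦ B
    B ↦ C  (constrained at step 1)

A->AA, B->C, C->B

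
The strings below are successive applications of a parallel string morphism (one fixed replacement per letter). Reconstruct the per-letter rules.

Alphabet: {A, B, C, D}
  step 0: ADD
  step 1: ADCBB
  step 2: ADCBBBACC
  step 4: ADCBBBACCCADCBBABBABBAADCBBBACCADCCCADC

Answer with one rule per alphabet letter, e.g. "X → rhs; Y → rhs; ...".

  step 1 ⇒ step 2: ADCBB ⇒ ADC·B·BBA·C·C
    A ↦ ADC
    B ↦ C
    C ↦ BBA
    D ↦ B

A->ADC, B->C, C->BBA, D->B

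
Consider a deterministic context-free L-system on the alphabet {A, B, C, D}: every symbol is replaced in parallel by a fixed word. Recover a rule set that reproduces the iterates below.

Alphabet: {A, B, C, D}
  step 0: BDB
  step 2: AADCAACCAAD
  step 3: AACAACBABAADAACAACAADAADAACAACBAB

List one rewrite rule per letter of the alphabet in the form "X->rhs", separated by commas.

  step 2 ⇒ step 3: AADCAACCAAD ⇒ AAC·AAC·BAB·AAD·AAC·AAC·AAD·AAD·AAC·AAC·BAB
    A ↦ AAC
    C ↦ AAD
    D ↦ BAB
    B ↦ C  (constrained at step 0)

A->AAC, B->C, C->AAD, D->BAB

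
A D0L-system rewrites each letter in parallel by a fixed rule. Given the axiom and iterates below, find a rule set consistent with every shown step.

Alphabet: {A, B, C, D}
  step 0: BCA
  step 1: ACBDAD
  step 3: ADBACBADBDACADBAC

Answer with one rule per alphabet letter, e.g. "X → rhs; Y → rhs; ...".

  step 0 ⇒ step 1: BCA ⇒ AC·BD·AD
    A ↦ AD
    B ↦ AC
    C ↦ BD
    D ↦ B  (constrained at step 1)

A->AD, B->AC, C->BD, D->B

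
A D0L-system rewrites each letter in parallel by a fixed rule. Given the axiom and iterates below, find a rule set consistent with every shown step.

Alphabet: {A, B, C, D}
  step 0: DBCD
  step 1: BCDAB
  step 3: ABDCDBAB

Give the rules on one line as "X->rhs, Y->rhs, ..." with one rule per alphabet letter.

  step 0 ⇒ step 1: DBCD ⇒ B·CD·A·B
    B ↦ CD
    C ↦ A
    D ↦ B
    A ↦ D  (constrained at step 1)

A->D, B->CD, C->A, D->B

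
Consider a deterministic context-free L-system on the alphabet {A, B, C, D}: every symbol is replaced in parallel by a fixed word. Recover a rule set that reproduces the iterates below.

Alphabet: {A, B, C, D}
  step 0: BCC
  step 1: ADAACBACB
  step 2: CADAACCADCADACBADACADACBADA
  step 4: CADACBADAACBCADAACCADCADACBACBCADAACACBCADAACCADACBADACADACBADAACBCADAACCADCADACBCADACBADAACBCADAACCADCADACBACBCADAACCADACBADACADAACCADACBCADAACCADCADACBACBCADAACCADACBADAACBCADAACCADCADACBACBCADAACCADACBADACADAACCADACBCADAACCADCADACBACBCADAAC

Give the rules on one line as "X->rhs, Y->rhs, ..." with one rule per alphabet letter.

  step 1 ⇒ step 2: ADAACBACB ⇒ CAD·AAC·CAD·CAD·ACB·ADA·CAD·ACB·ADA
    A ↦ CAD
    B ↦ ADA
    C ↦ ACB
    D ↦ AAC

A->CAD, B->ADA, C->ACB, D->AAC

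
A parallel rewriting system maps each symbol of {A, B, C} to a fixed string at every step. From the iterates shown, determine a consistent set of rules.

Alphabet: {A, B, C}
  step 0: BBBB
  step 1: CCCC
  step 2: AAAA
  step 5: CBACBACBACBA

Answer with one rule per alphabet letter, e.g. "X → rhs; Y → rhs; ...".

A->CB, B->C, C->A

  step 1 ⇒ step 2: CCCC ⇒ A·A·A·A
    C ↦ A
    A ↦ CB  (constrained at step 2)
  step 0 ⇒ step 1: BBBB ⇒ C·C·C·C
    B ↦ C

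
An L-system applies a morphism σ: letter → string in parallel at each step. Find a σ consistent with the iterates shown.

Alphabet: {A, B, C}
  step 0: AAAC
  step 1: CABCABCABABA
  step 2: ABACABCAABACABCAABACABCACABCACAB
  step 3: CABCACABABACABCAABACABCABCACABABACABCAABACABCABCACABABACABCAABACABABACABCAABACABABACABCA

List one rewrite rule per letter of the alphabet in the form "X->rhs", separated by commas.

  step 2 ⇒ step 3: ABACABCAABACABCAABACABCACABCACAB ⇒ CAB·CA·CAB·ABA·CAB·CA·ABA·CAB·CAB·CA·CAB·ABA·CAB·CA·ABA·CAB·CAB·CA·CAB·ABA·CAB·CA·ABA·CAB·ABA·CAB·CA·ABA·CAB·ABA·CAB·CA
    A ↦ CAB
    B ↦ CA
    C ↦ ABA

A->CAB, B->CA, C->ABA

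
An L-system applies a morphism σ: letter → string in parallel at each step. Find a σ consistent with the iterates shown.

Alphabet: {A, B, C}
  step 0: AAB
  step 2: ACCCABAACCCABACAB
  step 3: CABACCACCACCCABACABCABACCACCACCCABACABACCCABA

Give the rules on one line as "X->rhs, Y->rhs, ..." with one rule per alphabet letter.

A->CAB, B->A, C->ACC

  step 2 ⇒ step 3: ACCCABAACCCABACAB ⇒ CAB·ACC·ACC·ACC·CAB·A·CAB·CAB·ACC·ACC·ACC·CAB·A·CAB·ACC·CAB·A
    A ↦ CAB
    B ↦ A
    C ↦ ACC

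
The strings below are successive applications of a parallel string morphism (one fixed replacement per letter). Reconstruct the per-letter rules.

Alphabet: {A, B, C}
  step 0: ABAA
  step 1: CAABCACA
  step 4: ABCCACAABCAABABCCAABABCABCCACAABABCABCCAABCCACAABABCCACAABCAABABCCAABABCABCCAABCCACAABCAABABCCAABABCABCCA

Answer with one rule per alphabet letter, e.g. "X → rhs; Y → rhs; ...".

  step 0 ⇒ step 1: ABAA ⇒ CA·AB·CA·CA
    A ↦ CA
    B ↦ AB
    C ↦ ABC  (constrained at step 1)

A->CA, B->AB, C->ABC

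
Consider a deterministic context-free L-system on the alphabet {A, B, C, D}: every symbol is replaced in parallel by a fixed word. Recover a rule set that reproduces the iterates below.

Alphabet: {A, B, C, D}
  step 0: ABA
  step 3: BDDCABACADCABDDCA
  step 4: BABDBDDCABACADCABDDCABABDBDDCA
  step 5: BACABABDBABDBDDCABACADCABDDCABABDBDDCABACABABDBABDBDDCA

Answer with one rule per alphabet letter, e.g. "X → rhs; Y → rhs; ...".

  step 4 ⇒ step 5: BABDBDDCABACADCABDDCABABDBDDCA ⇒ BA·CA·BA·BD·BA·BD·BD·D·CA·BA·CA·D·CA·BD·D·CA·BA·BD·BD·D·CA·BA·CA·BA·BD·BA·BD·BD·D·CA
    A ↦ CA
    B ↦ BA
    C ↦ D
    D ↦ BD

A->CA, B->BA, C->D, D->BD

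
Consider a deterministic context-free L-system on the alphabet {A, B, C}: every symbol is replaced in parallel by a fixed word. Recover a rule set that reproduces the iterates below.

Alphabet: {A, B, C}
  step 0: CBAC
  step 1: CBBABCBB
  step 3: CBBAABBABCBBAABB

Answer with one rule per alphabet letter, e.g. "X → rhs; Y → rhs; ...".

A->B, B->A, C->CBB

  step 0 ⇒ step 1: CBAC ⇒ CBB·A·B·CBB
    A ↦ B
    B ↦ A
    C ↦ CBB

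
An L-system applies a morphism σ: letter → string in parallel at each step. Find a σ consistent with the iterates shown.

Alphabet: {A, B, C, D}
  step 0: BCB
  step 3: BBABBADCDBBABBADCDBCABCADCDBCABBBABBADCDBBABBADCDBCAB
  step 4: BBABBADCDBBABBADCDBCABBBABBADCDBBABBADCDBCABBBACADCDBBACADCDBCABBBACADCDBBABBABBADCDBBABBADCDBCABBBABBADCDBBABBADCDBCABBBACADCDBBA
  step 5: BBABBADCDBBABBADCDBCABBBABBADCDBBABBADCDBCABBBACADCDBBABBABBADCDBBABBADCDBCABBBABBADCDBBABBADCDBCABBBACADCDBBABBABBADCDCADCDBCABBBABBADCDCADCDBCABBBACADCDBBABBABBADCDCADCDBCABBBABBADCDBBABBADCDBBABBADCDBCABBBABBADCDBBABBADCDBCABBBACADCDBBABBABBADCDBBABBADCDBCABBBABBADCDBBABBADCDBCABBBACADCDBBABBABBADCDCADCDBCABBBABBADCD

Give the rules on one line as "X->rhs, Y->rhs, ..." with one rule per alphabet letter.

A->DCD, B->BBA, C->CA, D->B

  step 4 ⇒ step 5: BBABBADCDBBABBADCDBCABBBABBADCDBBABBADCDBCABBBACADCDBBACADCDBCABBBACADCDBBABBABBADCDBBABBADCDBCABBBABBADCDBBABBADCDBCABBBACADCDBBA ⇒ BBA·BBA·DCD·BBA·BBA·DCD·B·CA·B·BBA·BBA·DCD·BBA·BBA·DCD·B·CA·B·BBA·CA·DCD·BBA·BBA·BBA·DCD·BBA·BBA·DCD·B·CA·B·BBA·BBA·DCD·BBA·BBA·DCD·B·CA·B·BBA·CA·DCD·BBA·BBA·BBA·DCD·CA·DCD·B·CA·B·BBA·BBA·DCD·CA·DCD·B·CA·B·BBA·CA·DCD·BBA·BBA·BBA·DCD·CA·DCD·B·CA·B·BBA·BBA·DCD·BBA·BBA·DCD·BBA·BBA·DCD·B·CA·B·BBA·BBA·DCD·BBA·BBA·DCD·B·CA·B·BBA·CA·DCD·BBA·BBA·BBA·DCD·BBA·BBA·DCD·B·CA·B·BBA·BBA·DCD·BBA·BBA·DCD·B·CA·B·BBA·CA·DCD·BBA·BBA·BBA·DCD·CA·DCD·B·CA·B·BBA·BBA·DCD
    A ↦ DCD
    B ↦ BBA
    C ↦ CA
    D ↦ B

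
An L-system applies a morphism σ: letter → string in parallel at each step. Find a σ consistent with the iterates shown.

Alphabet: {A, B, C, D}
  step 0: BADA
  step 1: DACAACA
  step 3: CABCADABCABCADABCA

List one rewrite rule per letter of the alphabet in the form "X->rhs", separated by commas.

  step 0 ⇒ step 1: BADA ⇒ DA·CA·A·CA
    A ↦ CA
    B ↦ DA
    D ↦ A
    C ↦ B  (constrained at step 1)

A->CA, B->DA, C->B, D->A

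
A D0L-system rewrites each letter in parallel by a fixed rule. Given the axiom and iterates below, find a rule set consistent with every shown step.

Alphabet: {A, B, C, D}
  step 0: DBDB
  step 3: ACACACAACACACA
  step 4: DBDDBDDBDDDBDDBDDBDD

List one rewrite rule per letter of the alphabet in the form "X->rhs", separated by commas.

  step 3 ⇒ step 4: ACACACAACACACA ⇒ D·BD·D·BD·D·BD·D·D·BD·D·BD·D·BD·D
    A ↦ D
    C ↦ BD
    B ↦ A  (constrained at step 0)
    D ↦ CA  (constrained at step 0)

A->D, B->A, C->BD, D->CA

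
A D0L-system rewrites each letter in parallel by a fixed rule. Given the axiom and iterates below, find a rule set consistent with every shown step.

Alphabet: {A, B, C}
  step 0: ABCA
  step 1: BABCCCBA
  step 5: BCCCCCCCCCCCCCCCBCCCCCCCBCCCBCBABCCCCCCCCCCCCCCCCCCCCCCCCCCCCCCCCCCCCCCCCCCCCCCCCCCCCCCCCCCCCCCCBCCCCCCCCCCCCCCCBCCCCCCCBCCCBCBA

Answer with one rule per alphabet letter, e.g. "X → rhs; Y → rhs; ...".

  step 0 ⇒ step 1: ABCA ⇒ BA·BC·CC·BA
    A ↦ BA
    B ↦ BC
    C ↦ CC

A->BA, B->BC, C->CC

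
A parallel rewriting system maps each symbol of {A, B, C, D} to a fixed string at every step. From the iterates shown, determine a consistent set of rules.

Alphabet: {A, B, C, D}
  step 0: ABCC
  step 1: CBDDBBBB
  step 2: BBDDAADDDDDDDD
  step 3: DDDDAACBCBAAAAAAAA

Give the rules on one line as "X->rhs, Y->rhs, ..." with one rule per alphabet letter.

  step 2 ⇒ step 3: BBDDAADDDDDDDD ⇒ DD·DD·A·A·CB·CB·A·A·A·A·A·A·A·A
    A ↦ CB
    B ↦ DD
    D ↦ A
  step 0 ⇒ step 1: ABCC ⇒ CB·DD·BB·BB
    C ↦ BB

A->CB, B->DD, C->BB, D->A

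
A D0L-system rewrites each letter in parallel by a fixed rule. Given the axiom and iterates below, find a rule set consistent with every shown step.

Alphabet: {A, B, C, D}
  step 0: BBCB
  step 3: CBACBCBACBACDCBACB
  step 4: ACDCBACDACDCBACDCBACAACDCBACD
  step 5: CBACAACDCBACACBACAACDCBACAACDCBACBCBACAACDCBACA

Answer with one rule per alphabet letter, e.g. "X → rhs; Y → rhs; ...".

  step 4 ⇒ step 5: ACDCBACDACDCBACDCBACAACDCBACD ⇒ CB·A·CA·A·CD·CB·A·CA·CB·A·CA·A·CD·CB·A·CA·A·CD·CB·A·CB·CB·A·CA·A·CD·CB·A·CA
    A ↦ CB
    B ↦ CD
    C ↦ A
    D ↦ CA

A->CB, B->CD, C->A, D->CA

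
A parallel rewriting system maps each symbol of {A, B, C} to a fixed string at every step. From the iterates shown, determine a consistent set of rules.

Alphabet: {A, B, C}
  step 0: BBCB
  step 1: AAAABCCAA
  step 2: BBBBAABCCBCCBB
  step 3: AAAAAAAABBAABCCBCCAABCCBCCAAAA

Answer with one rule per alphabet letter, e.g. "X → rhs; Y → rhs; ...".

  step 2 ⇒ step 3: BBBBAABCCBCCBB ⇒ AA·AA·AA·AA·B·B·AA·BCC·BCC·AA·BCC·BCC·AA·AA
    A ↦ B
    B ↦ AA
    C ↦ BCC

A->B, B->AA, C->BCC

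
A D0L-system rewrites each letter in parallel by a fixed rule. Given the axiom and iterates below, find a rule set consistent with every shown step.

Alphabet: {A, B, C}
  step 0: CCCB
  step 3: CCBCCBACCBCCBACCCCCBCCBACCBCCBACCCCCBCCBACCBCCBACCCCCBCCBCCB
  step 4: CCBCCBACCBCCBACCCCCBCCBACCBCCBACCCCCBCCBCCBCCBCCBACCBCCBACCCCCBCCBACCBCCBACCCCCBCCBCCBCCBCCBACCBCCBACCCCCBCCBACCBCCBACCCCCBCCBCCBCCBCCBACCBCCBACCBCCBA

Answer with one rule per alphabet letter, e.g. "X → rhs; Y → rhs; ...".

  step 3 ⇒ step 4: CCBCCBACCBCCBACCCCCBCCBACCBCCBACCCCCBCCBACCBCCBACCCCCBCCBCCB ⇒ CCB·CCB·A·CCB·CCB·A·CCC·CCB·CCB·A·CCB·CCB·A·CCC·CCB·CCB·CCB·CCB·CCB·A·CCB·CCB·A·CCC·CCB·CCB·A·CCB·CCB·A·CCC·CCB·CCB·CCB·CCB·CCB·A·CCB·CCB·A·CCC·CCB·CCB·A·CCB·CCB·A·CCC·CCB·CCB·CCB·CCB·CCB·A·CCB·CCB·A·CCB·CCB·A
    A ↦ CCC
    B ↦ A
    C ↦ CCB

A->CCC, B->A, C->CCB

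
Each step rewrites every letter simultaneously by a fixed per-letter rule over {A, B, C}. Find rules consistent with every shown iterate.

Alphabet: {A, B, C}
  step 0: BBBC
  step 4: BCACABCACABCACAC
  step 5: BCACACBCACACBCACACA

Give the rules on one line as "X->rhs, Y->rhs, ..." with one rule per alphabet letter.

A->C, B->BC, C->A

  step 4 ⇒ step 5: BCACABCACABCACAC ⇒ BC·A·C·A·C·BC·A·C·A·C·BC·A·C·A·C·A
    A ↦ C
    B ↦ BC
    C ↦ A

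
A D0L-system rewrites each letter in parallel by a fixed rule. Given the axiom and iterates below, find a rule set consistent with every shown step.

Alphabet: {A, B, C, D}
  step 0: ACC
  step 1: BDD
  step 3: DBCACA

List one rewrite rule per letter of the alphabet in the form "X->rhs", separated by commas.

  step 0 ⇒ step 1: ACC ⇒ B·D·D
    A ↦ B
    C ↦ D
    B ↦ CA  (constrained at step 1)
    D ↦ B  (constrained at step 1)

A->B, B->CA, C->D, D->B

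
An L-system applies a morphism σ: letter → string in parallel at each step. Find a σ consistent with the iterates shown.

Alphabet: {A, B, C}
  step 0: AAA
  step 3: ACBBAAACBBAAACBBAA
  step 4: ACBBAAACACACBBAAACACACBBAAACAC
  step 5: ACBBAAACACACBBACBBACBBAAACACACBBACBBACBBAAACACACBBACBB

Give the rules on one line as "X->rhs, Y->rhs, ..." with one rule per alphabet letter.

  step 4 ⇒ step 5: ACBBAAACACACBBAAACACACBBAAACAC ⇒ AC·BB·A·A·AC·AC·AC·BB·AC·BB·AC·BB·A·A·AC·AC·AC·BB·AC·BB·AC·BB·A·A·AC·AC·AC·BB·AC·BB
    A ↦ AC
    B ↦ A
    C ↦ BB

A->AC, B->A, C->BB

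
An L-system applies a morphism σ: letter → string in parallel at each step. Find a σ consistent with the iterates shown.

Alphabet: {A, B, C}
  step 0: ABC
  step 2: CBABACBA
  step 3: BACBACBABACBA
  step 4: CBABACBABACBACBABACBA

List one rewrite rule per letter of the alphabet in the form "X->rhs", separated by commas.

A->BA, B->C, C->BA

  step 3 ⇒ step 4: BACBACBABACBA ⇒ C·BA·BA·C·BA·BA·C·BA·C·BA·BA·C·BA
    A ↦ BA
    B ↦ C
    C ↦ BA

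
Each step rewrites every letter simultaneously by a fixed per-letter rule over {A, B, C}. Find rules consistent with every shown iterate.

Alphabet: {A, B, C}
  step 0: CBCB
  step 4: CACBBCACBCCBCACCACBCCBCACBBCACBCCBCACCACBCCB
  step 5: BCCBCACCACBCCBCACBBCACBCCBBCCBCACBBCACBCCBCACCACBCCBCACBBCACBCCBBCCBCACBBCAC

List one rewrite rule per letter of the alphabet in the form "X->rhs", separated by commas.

  step 4 ⇒ step 5: CACBBCACBCCBCACCACBCCBCACBBCACBCCBCACCACBCCB ⇒ B·CC·B·CAC·CAC·B·CC·B·CAC·B·B·CAC·B·CC·B·B·CC·B·CAC·B·B·CAC·B·CC·B·CAC·CAC·B·CC·B·CAC·B·B·CAC·B·CC·B·B·CC·B·CAC·B·B·CAC
    A ↦ CC
    B ↦ CAC
    C ↦ B

A->CC, B->CAC, C->B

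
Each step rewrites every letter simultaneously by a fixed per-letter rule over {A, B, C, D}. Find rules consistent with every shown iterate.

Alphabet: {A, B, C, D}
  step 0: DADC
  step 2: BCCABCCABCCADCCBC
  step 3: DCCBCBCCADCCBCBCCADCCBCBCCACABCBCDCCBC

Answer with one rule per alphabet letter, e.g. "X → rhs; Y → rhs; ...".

  step 2 ⇒ step 3: BCCABCCABCCADCCBC ⇒ DCC·BC·BC·CA·DCC·BC·BC·CA·DCC·BC·BC·CA·CA·BC·BC·DCC·BC
    A ↦ CA
    B ↦ DCC
    C ↦ BC
    D ↦ CA

A->CA, B->DCC, C->BC, D->CA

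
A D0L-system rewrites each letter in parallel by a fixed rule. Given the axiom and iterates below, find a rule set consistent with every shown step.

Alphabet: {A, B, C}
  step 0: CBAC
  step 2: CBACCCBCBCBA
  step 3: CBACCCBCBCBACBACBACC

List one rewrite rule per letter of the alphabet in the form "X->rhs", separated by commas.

A->CC, B->A, C->CB

  step 2 ⇒ step 3: CBACCCBCBCBA ⇒ CB·A·CC·CB·CB·CB·A·CB·A·CB·A·CC
    A ↦ CC
    B ↦ A
    C ↦ CB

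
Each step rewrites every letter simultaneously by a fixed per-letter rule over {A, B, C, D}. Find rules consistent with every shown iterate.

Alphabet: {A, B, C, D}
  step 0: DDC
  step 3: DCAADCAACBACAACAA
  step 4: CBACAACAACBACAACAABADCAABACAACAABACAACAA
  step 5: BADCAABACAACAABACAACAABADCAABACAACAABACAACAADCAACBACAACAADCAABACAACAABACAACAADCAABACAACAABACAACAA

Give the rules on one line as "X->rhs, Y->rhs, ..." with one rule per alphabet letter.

A->CAA, B->D, C->BA, D->C

  step 4 ⇒ step 5: CBACAACAACBACAACAABADCAABACAACAABACAACAA ⇒ BA·D·CAA·BA·CAA·CAA·BA·CAA·CAA·BA·D·CAA·BA·CAA·CAA·BA·CAA·CAA·D·CAA·C·BA·CAA·CAA·D·CAA·BA·CAA·CAA·BA·CAA·CAA·D·CAA·BA·CAA·CAA·BA·CAA·CAA
    A ↦ CAA
    B ↦ D
    C ↦ BA
    D ↦ C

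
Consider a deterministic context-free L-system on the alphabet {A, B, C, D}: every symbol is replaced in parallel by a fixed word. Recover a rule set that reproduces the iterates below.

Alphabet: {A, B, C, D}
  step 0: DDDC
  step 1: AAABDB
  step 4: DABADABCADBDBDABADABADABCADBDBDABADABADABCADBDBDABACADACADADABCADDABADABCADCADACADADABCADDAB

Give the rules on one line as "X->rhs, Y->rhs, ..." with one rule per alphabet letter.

A->DAB, B->CAD, C->BDB, D->A

  step 0 ⇒ step 1: DDDC ⇒ A·A·A·BDB
    C ↦ BDB
    D ↦ A
    A ↦ DAB  (constrained at step 1)
    B ↦ CAD  (constrained at step 1)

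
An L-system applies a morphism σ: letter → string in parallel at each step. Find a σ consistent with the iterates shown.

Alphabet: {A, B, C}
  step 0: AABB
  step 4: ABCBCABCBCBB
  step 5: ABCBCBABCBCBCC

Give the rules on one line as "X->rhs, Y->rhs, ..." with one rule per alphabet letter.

A->AB, B->C, C->B

  step 4 ⇒ step 5: ABCBCABCBCBB ⇒ AB·C·B·C·B·AB·C·B·C·B·C·C
    A ↦ AB
    B ↦ C
    C ↦ B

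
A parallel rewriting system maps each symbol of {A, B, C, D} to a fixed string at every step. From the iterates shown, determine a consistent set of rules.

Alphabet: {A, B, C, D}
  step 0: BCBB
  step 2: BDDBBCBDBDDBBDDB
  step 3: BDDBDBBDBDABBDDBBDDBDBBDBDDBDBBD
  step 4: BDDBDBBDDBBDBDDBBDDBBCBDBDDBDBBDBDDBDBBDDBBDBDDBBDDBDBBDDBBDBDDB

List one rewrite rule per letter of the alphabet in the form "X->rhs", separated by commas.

  step 3 ⇒ step 4: BDDBDBBDBDABBDDBBDDBDBBDBDDBDBBD ⇒ BD·DB·DB·BD·DB·BD·BD·DB·BD·DB·BC·BD·BD·DB·DB·BD·BD·DB·DB·BD·DB·BD·BD·DB·BD·DB·DB·BD·DB·BD·BD·DB
    A ↦ BC
    B ↦ BD
    D ↦ DB
  step 2 ⇒ step 3: BDDBBCBDBDDBBDDB ⇒ BD·DB·DB·BD·BD·AB·BD·DB·BD·DB·DB·BD·BD·DB·DB·BD
    C ↦ AB

A->BC, B->BD, C->AB, D->DB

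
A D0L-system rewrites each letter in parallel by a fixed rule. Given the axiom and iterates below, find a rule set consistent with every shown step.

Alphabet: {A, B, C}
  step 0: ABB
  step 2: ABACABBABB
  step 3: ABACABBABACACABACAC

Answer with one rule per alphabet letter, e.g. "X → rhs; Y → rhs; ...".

  step 2 ⇒ step 3: ABACABBABB ⇒ AB·AC·AB·B·AB·AC·AC·AB·AC·AC
    A ↦ AB
    B ↦ AC
    C ↦ B

A->AB, B->AC, C->B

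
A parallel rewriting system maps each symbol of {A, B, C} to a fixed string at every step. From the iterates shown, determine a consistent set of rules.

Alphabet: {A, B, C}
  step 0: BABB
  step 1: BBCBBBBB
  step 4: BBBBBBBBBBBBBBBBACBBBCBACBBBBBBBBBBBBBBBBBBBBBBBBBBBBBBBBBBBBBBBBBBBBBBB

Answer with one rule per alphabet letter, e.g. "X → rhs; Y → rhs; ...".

  step 0 ⇒ step 1: BABB ⇒ BB·CB·BB·BB
    A ↦ CB
    B ↦ BB
    C ↦ ACB  (constrained at step 1)

A->CB, B->BB, C->ACB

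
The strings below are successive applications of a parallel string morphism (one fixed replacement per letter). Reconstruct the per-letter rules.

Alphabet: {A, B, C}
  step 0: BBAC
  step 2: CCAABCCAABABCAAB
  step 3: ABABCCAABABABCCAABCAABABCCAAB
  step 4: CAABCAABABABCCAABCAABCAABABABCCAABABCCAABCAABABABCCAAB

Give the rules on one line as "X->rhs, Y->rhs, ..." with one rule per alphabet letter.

  step 3 ⇒ step 4: ABABCCAABABABCCAABCAABABCCAAB ⇒ C·AAB·C·AAB·AB·AB·C·C·AAB·C·AAB·C·AAB·AB·AB·C·C·AAB·AB·C·C·AAB·C·AAB·AB·AB·C·C·AAB
    A ↦ C
    B ↦ AAB
    C ↦ AB

A->C, B->AAB, C->AB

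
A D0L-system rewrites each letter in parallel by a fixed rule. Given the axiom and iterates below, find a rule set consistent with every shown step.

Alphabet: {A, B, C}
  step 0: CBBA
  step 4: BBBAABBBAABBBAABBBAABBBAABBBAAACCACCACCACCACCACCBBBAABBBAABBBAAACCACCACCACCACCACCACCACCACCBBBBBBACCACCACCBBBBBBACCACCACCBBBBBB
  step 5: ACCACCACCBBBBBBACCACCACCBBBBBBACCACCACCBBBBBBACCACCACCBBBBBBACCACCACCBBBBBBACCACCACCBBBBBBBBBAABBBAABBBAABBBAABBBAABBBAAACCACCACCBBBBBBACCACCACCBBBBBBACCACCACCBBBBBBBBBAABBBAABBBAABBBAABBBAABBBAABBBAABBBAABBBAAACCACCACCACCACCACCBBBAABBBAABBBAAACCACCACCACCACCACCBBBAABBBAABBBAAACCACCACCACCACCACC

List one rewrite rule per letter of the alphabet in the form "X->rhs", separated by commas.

A->BBB, B->ACC, C->A

  step 4 ⇒ step 5: BBBAABBBAABBBAABBBAABBBAABBBAAACCACCACCACCACCACCBBBAABBBAABBBAAACCACCACCACCACCACCACCACCACCBBBBBBACCACCACCBBBBBBACCACCACCBBBBBB ⇒ ACC·ACC·ACC·BBB·BBB·ACC·ACC·ACC·BBB·BBB·ACC·ACC·ACC·BBB·BBB·ACC·ACC·ACC·BBB·BBB·ACC·ACC·ACC·BBB·BBB·ACC·ACC·ACC·BBB·BBB·BBB·A·A·BBB·A·A·BBB·A·A·BBB·A·A·BBB·A·A·BBB·A·A·ACC·ACC·ACC·BBB·BBB·ACC·ACC·ACC·BBB·BBB·ACC·ACC·ACC·BBB·BBB·BBB·A·A·BBB·A·A·BBB·A·A·BBB·A·A·BBB·A·A·BBB·A·A·BBB·A·A·BBB·A·A·BBB·A·A·ACC·ACC·ACC·ACC·ACC·ACC·BBB·A·A·BBB·A·A·BBB·A·A·ACC·ACC·ACC·ACC·ACC·ACC·BBB·A·A·BBB·A·A·BBB·A·A·ACC·ACC·ACC·ACC·ACC·ACC
    A ↦ BBB
    B ↦ ACC
    C ↦ A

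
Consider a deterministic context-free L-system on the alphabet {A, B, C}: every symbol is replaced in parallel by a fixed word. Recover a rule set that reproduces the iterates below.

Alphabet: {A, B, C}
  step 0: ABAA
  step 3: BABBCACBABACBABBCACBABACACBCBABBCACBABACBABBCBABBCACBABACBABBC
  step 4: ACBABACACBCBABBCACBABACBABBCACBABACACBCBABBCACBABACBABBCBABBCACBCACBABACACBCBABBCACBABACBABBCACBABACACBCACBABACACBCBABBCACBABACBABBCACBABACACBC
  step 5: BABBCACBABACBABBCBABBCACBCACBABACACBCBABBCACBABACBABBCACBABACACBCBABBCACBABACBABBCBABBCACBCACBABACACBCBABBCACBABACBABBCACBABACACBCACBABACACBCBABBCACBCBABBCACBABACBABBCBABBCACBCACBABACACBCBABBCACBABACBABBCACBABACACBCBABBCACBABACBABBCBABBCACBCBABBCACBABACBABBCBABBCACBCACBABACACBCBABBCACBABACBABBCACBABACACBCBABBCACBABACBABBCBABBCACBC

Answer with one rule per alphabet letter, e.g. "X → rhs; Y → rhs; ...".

  step 4 ⇒ step 5: ACBABACACBCBABBCACBABACBABBCACBABACACBCBABBCACBABACBABBCBABBCACBCACBABACACBCBABBCACBABACBABBCACBABACACBCACBABACACBCBABBCACBABACBABBCACBABACACBC ⇒ BAB·BC·AC·BAB·AC·BAB·BC·BAB·BC·AC·BC·AC·BAB·AC·AC·BC·BAB·BC·AC·BAB·AC·BAB·BC·AC·BAB·AC·AC·BC·BAB·BC·AC·BAB·AC·BAB·BC·BAB·BC·AC·BC·AC·BAB·AC·AC·BC·BAB·BC·AC·BAB·AC·BAB·BC·AC·BAB·AC·AC·BC·AC·BAB·AC·AC·BC·BAB·BC·AC·BC·BAB·BC·AC·BAB·AC·BAB·BC·BAB·BC·AC·BC·AC·BAB·AC·AC·BC·BAB·BC·AC·BAB·AC·BAB·BC·AC·BAB·AC·AC·BC·BAB·BC·AC·BAB·AC·BAB·BC·BAB·BC·AC·BC·BAB·BC·AC·BAB·AC·BAB·BC·BAB·BC·AC·BC·AC·BAB·AC·AC·BC·BAB·BC·AC·BAB·AC·BAB·BC·AC·BAB·AC·AC·BC·BAB·BC·AC·BAB·AC·BAB·BC·BAB·BC·AC·BC
    A ↦ BAB
    B ↦ AC
    C ↦ BC

A->BAB, B->AC, C->BC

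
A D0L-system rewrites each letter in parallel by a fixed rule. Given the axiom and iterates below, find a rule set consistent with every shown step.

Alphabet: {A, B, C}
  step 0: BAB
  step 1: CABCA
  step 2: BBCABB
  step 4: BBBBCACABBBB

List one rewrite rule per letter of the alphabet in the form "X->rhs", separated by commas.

  step 1 ⇒ step 2: CABCA ⇒ B·B·CA·B·B
    A ↦ B
    B ↦ CA
    C ↦ B

A->B, B->CA, C->B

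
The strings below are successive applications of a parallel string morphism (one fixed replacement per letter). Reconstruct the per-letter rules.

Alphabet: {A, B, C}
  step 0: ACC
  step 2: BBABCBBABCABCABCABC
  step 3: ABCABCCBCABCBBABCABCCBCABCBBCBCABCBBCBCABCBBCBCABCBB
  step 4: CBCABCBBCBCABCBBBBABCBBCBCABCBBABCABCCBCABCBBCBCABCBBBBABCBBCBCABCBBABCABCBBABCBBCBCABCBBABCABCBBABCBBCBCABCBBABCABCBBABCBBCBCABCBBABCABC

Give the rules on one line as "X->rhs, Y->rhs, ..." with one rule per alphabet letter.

  step 3 ⇒ step 4: ABCABCCBCABCBBABCABCCBCABCBBCBCABCBBCBCABCBBCBCABCBB ⇒ CBC·ABC·BB·CBC·ABC·BB·BB·ABC·BB·CBC·ABC·BB·ABC·ABC·CBC·ABC·BB·CBC·ABC·BB·BB·ABC·BB·CBC·ABC·BB·ABC·ABC·BB·ABC·BB·CBC·ABC·BB·ABC·ABC·BB·ABC·BB·CBC·ABC·BB·ABC·ABC·BB·ABC·BB·CBC·ABC·BB·ABC·ABC
    A ↦ CBC
    B ↦ ABC
    C ↦ BB

A->CBC, B->ABC, C->BB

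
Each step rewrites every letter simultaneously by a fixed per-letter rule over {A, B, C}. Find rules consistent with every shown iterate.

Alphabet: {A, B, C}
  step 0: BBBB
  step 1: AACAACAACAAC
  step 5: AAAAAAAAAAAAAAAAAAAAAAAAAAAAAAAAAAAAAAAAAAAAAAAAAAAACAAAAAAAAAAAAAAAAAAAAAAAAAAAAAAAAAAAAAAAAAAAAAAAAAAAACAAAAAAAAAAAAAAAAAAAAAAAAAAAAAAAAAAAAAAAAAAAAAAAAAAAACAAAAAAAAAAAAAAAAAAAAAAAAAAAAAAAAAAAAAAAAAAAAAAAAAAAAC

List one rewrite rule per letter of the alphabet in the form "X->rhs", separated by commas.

A->AA, B->AAC, C->AB

  step 0 ⇒ step 1: BBBB ⇒ AAC·AAC·AAC·AAC
    B ↦ AAC
    A ↦ AA  (constrained at step 1)
    C ↦ AB  (constrained at step 1)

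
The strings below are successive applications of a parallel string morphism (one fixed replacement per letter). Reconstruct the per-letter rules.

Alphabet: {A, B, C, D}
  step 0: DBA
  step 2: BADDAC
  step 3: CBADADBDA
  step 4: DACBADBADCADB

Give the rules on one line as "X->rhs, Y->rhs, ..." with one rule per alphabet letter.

  step 3 ⇒ step 4: CBADADBDA ⇒ DA·C·B·AD·B·AD·C·AD·B
    A ↦ B
    B ↦ C
    C ↦ DA
    D ↦ AD

A->B, B->C, C->DA, D->AD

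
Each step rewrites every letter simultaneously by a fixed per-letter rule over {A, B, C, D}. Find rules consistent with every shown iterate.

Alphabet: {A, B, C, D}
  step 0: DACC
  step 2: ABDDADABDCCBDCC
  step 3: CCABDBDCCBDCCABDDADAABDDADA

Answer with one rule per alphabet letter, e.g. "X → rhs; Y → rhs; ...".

  step 2 ⇒ step 3: ABDDADABDCCBDCC ⇒ CC·A·BD·BD·CC·BD·CC·A·BD·DA·DA·A·BD·DA·DA
    A ↦ CC
    B ↦ A
    C ↦ DA
    D ↦ BD

A->CC, B->A, C->DA, D->BD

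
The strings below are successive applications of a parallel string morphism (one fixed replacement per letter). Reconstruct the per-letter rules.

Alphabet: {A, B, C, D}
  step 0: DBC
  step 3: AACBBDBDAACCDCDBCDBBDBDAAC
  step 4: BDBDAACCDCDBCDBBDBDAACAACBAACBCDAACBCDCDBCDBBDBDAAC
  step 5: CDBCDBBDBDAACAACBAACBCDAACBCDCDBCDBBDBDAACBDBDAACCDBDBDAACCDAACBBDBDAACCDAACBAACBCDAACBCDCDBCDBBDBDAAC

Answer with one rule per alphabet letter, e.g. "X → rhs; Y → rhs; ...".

A->BD, B->CD, C->AAC, D->B

  step 4 ⇒ step 5: BDBDAACCDCDBCDBBDBDAACAACBAACBCDAACBCDCDBCDBBDBDAAC ⇒ CD·B·CD·B·BD·BD·AAC·AAC·B·AAC·B·CD·AAC·B·CD·CD·B·CD·B·BD·BD·AAC·BD·BD·AAC·CD·BD·BD·AAC·CD·AAC·B·BD·BD·AAC·CD·AAC·B·AAC·B·CD·AAC·B·CD·CD·B·CD·B·BD·BD·AAC
    A ↦ BD
    B ↦ CD
    C ↦ AAC
    D ↦ B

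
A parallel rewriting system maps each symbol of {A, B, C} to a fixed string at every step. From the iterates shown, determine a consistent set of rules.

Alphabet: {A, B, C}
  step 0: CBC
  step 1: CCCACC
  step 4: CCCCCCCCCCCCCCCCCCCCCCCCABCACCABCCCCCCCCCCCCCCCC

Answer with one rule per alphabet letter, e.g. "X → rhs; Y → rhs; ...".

  step 0 ⇒ step 1: CBC ⇒ CC·CA·CC
    B ↦ CA
    C ↦ CC
    A ↦ AB  (constrained at step 1)

A->AB, B->CA, C->CC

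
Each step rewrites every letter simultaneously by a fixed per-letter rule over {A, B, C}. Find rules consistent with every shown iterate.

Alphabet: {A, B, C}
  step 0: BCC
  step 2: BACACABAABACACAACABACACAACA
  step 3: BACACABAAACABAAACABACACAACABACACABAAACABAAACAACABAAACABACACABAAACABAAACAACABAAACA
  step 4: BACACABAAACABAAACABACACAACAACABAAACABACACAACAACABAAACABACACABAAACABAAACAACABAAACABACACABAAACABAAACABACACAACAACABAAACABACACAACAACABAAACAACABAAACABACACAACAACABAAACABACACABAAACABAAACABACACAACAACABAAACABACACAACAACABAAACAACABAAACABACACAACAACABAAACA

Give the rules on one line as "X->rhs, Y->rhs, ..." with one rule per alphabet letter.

A->ACA, B->BAC, C->BAA

  step 3 ⇒ step 4: BACACABAAACABAAACABACACAACABACACABAAACABAAACAACABAAACABACACABAAACABAAACAACABAAACA ⇒ BAC·ACA·BAA·ACA·BAA·ACA·BAC·ACA·ACA·ACA·BAA·ACA·BAC·ACA·ACA·ACA·BAA·ACA·BAC·ACA·BAA·ACA·BAA·ACA·ACA·BAA·ACA·BAC·ACA·BAA·ACA·BAA·ACA·BAC·ACA·ACA·ACA·BAA·ACA·BAC·ACA·ACA·ACA·BAA·ACA·ACA·BAA·ACA·BAC·ACA·ACA·ACA·BAA·ACA·BAC·ACA·BAA·ACA·BAA·ACA·BAC·ACA·ACA·ACA·BAA·ACA·BAC·ACA·ACA·ACA·BAA·ACA·ACA·BAA·ACA·BAC·ACA·ACA·ACA·BAA·ACA
    A ↦ ACA
    B ↦ BAC
    C ↦ BAA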